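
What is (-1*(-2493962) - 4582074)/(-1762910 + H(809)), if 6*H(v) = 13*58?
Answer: 6264336/5288353 ≈ 1.1846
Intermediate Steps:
H(v) = 377/3 (H(v) = (13*58)/6 = (⅙)*754 = 377/3)
(-1*(-2493962) - 4582074)/(-1762910 + H(809)) = (-1*(-2493962) - 4582074)/(-1762910 + 377/3) = (2493962 - 4582074)/(-5288353/3) = -2088112*(-3/5288353) = 6264336/5288353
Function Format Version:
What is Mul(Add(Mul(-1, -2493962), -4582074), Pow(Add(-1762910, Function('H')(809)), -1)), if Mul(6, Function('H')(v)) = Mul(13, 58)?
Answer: Rational(6264336, 5288353) ≈ 1.1846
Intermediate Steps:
Function('H')(v) = Rational(377, 3) (Function('H')(v) = Mul(Rational(1, 6), Mul(13, 58)) = Mul(Rational(1, 6), 754) = Rational(377, 3))
Mul(Add(Mul(-1, -2493962), -4582074), Pow(Add(-1762910, Function('H')(809)), -1)) = Mul(Add(Mul(-1, -2493962), -4582074), Pow(Add(-1762910, Rational(377, 3)), -1)) = Mul(Add(2493962, -4582074), Pow(Rational(-5288353, 3), -1)) = Mul(-2088112, Rational(-3, 5288353)) = Rational(6264336, 5288353)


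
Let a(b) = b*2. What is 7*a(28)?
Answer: 392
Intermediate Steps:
a(b) = 2*b
7*a(28) = 7*(2*28) = 7*56 = 392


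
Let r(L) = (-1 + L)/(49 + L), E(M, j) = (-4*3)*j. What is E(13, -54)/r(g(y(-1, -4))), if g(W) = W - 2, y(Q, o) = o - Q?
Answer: -4752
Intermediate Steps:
g(W) = -2 + W
E(M, j) = -12*j
r(L) = (-1 + L)/(49 + L)
E(13, -54)/r(g(y(-1, -4))) = (-12*(-54))/(((-1 + (-2 + (-4 - 1*(-1))))/(49 + (-2 + (-4 - 1*(-1)))))) = 648/(((-1 + (-2 + (-4 + 1)))/(49 + (-2 + (-4 + 1))))) = 648/(((-1 + (-2 - 3))/(49 + (-2 - 3)))) = 648/(((-1 - 5)/(49 - 5))) = 648/((-6/44)) = 648/(((1/44)*(-6))) = 648/(-3/22) = 648*(-22/3) = -4752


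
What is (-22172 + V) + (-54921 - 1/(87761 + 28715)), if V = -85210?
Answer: -18904404229/116476 ≈ -1.6230e+5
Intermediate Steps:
(-22172 + V) + (-54921 - 1/(87761 + 28715)) = (-22172 - 85210) + (-54921 - 1/(87761 + 28715)) = -107382 + (-54921 - 1/116476) = -107382 - 6396978397/116476 = -18904404229/116476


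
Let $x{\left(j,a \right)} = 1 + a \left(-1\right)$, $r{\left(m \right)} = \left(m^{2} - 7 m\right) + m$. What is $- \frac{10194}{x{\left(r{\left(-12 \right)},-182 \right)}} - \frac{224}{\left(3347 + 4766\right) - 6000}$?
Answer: $- \frac{7193638}{128893} \approx -55.811$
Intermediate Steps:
$r{\left(m \right)} = m^{2} - 6 m$
$x{\left(j,a \right)} = 1 - a$
$- \frac{10194}{x{\left(r{\left(-12 \right)},-182 \right)}} - \frac{224}{\left(3347 + 4766\right) - 6000} = - \frac{10194}{1 - -182} - \frac{224}{\left(3347 + 4766\right) - 6000} = - \frac{10194}{1 + 182} - \frac{224}{8113 - 6000} = - \frac{10194}{183} - \frac{224}{2113} = \left(-10194\right) \frac{1}{183} - \frac{224}{2113} = - \frac{3398}{61} - \frac{224}{2113} = - \frac{7193638}{128893}$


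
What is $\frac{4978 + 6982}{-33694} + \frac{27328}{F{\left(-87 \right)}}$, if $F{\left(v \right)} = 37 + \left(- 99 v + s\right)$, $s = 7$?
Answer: $\frac{408625956}{145844479} \approx 2.8018$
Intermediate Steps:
$F{\left(v \right)} = 44 - 99 v$ ($F{\left(v \right)} = 37 - \left(-7 + 99 v\right) = 44 - 99 v$)
$\frac{4978 + 6982}{-33694} + \frac{27328}{F{\left(-87 \right)}} = \frac{4978 + 6982}{-33694} + \frac{27328}{44 - -8613} = 11960 \left(- \frac{1}{33694}\right) + \frac{27328}{44 + 8613} = - \frac{5980}{16847} + \frac{27328}{8657} = \frac{408625956}{145844479}$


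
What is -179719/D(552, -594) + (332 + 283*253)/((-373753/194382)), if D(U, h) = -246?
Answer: -3372424028525/91943238 ≈ -36679.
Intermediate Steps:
-179719/D(552, -594) + (332 + 283*253)/((-373753/194382)) = -179719/(-246) + (332 + 283*253)/((-373753/194382)) = -179719*(-1/246) + (332 + 71599)/((-373753*1/194382)) = 179719/246 + 71931/(-373753/194382) = 179719/246 + 71931*(-194382/373753) = 179719/246 - 13982091642/373753 = -3372424028525/91943238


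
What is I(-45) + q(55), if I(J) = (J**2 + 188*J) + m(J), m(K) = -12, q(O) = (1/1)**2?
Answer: -6446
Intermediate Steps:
q(O) = 1 (q(O) = 1**2 = 1)
I(J) = -12 + J**2 + 188*J (I(J) = (J**2 + 188*J) - 12 = -12 + J**2 + 188*J)
I(-45) + q(55) = (-12 + (-45)**2 + 188*(-45)) + 1 = (-12 + 2025 - 8460) + 1 = -6447 + 1 = -6446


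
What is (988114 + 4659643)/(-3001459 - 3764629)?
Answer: -5647757/6766088 ≈ -0.83471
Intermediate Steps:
(988114 + 4659643)/(-3001459 - 3764629) = 5647757/(-6766088) = 5647757*(-1/6766088) = -5647757/6766088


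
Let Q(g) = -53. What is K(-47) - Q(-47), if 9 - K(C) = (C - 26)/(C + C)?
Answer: 5755/94 ≈ 61.223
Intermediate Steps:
K(C) = 9 - (-26 + C)/(2*C) (K(C) = 9 - (C - 26)/(C + C) = 9 - (-26 + C)/(2*C))
K(-47) - Q(-47) = (17/2 + 13/(-47)) - 1*(-53) = (17/2 + 13*(-1/47)) + 53 = (17/2 - 13/47) + 53 = 773/94 + 53 = 5755/94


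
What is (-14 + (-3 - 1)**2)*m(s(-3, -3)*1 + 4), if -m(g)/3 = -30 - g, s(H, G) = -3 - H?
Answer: 204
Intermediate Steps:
m(g) = 90 + 3*g (m(g) = -3*(-30 - g) = 90 + 3*g)
(-14 + (-3 - 1)**2)*m(s(-3, -3)*1 + 4) = (-14 + (-3 - 1)**2)*(90 + 3*((-3 - 1*(-3))*1 + 4)) = (-14 + (-4)**2)*(90 + 3*((-3 + 3)*1 + 4)) = (-14 + 16)*(90 + 3*(0*1 + 4)) = 2*(90 + 3*(0 + 4)) = 2*(90 + 3*4) = 2*(90 + 12) = 2*102 = 204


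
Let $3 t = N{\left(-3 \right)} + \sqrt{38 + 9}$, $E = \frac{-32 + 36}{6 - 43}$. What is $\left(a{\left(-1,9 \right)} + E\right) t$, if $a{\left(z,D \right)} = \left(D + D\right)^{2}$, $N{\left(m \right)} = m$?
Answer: $- \frac{11984}{37} + \frac{11984 \sqrt{47}}{111} \approx 416.27$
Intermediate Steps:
$E = - \frac{4}{37}$ ($E = \frac{4}{-37} = 4 \left(- \frac{1}{37}\right) = - \frac{4}{37} \approx -0.10811$)
$a{\left(z,D \right)} = 4 D^{2}$ ($a{\left(z,D \right)} = \left(2 D\right)^{2} = 4 D^{2}$)
$t = -1 + \frac{\sqrt{47}}{3}$ ($t = \frac{-3 + \sqrt{38 + 9}}{3} = \frac{-3 + \sqrt{47}}{3} = -1 + \frac{\sqrt{47}}{3} \approx 1.2852$)
$\left(a{\left(-1,9 \right)} + E\right) t = \left(4 \cdot 9^{2} - \frac{4}{37}\right) \left(-1 + \frac{\sqrt{47}}{3}\right) = \left(4 \cdot 81 - \frac{4}{37}\right) \left(-1 + \frac{\sqrt{47}}{3}\right) = \left(324 - \frac{4}{37}\right) \left(-1 + \frac{\sqrt{47}}{3}\right) = \frac{11984 \left(-1 + \frac{\sqrt{47}}{3}\right)}{37} = - \frac{11984}{37} + \frac{11984 \sqrt{47}}{111}$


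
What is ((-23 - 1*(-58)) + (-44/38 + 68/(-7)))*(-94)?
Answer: -301646/133 ≈ -2268.0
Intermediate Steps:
((-23 - 1*(-58)) + (-44/38 + 68/(-7)))*(-94) = ((-23 + 58) + (-44*1/38 + 68*(-⅐)))*(-94) = (35 + (-22/19 - 68/7))*(-94) = (35 - 1446/133)*(-94) = (3209/133)*(-94) = -301646/133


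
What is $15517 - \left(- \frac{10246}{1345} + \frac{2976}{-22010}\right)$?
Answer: $\frac{1482536293}{95495} \approx 15525.0$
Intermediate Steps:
$15517 - \left(- \frac{10246}{1345} + \frac{2976}{-22010}\right) = 15517 - \left(\left(-10246\right) \frac{1}{1345} + 2976 \left(- \frac{1}{22010}\right)\right) = 15517 - \left(- \frac{10246}{1345} - \frac{48}{355}\right) = 15517 - - \frac{740378}{95495} = 15517 + \frac{740378}{95495} = \frac{1482536293}{95495}$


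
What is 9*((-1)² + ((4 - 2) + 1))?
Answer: 36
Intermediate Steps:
9*((-1)² + ((4 - 2) + 1)) = 9*(1 + (2 + 1)) = 9*(1 + 3) = 9*4 = 36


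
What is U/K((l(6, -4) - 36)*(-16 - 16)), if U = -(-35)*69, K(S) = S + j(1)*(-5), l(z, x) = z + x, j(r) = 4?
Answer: 805/356 ≈ 2.2612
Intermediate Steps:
l(z, x) = x + z
K(S) = -20 + S (K(S) = S + 4*(-5) = S - 20 = -20 + S)
U = 2415 (U = -1*(-2415) = 2415)
U/K((l(6, -4) - 36)*(-16 - 16)) = 2415/(-20 + ((-4 + 6) - 36)*(-16 - 16)) = 2415/(-20 + (2 - 36)*(-32)) = 2415/(-20 - 34*(-32)) = 2415/(-20 + 1088) = 2415/1068 = 2415*(1/1068) = 805/356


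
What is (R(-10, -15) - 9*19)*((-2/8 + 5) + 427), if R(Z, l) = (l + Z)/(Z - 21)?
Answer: -2277913/31 ≈ -73481.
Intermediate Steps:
R(Z, l) = (Z + l)/(-21 + Z)
(R(-10, -15) - 9*19)*((-2/8 + 5) + 427) = ((-10 - 15)/(-21 - 10) - 9*19)*((-2/8 + 5) + 427) = (-25/(-31) - 171)*((-2*⅛ + 5) + 427) = (-1/31*(-25) - 171)*((-¼ + 5) + 427) = (25/31 - 171)*(19/4 + 427) = -5276/31*1727/4 = -2277913/31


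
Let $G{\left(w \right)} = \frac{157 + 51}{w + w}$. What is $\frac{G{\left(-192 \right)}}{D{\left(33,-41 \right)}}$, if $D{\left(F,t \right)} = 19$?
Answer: $- \frac{13}{456} \approx -0.028509$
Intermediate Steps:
$G{\left(w \right)} = \frac{104}{w}$ ($G{\left(w \right)} = \frac{208}{2 w} = 208 \frac{1}{2 w} = \frac{104}{w}$)
$\frac{G{\left(-192 \right)}}{D{\left(33,-41 \right)}} = \frac{104 \frac{1}{-192}}{19} = 104 \left(- \frac{1}{192}\right) \frac{1}{19} = \left(- \frac{13}{24}\right) \frac{1}{19} = - \frac{13}{456}$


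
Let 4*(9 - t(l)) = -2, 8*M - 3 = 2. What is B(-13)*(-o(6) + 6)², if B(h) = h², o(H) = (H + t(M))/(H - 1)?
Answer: 142129/100 ≈ 1421.3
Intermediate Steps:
M = 5/8 (M = 3/8 + (⅛)*2 = 3/8 + ¼ = 5/8 ≈ 0.62500)
t(l) = 19/2 (t(l) = 9 - ¼*(-2) = 9 + ½ = 19/2)
o(H) = (19/2 + H)/(-1 + H) (o(H) = (H + 19/2)/(H - 1) = (19/2 + H)/(-1 + H))
B(-13)*(-o(6) + 6)² = (-13)²*(-(19/2 + 6)/(-1 + 6) + 6)² = 169*(-31/(5*2) + 6)² = 169*(-1*31/10 + 6)² = 169*(-31/10 + 6)² = 169*(29/10)² = 169*(841/100) = 142129/100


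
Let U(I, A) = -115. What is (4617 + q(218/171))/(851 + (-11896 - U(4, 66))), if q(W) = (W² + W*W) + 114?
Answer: -138434219/319604130 ≈ -0.43314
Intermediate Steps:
q(W) = 114 + 2*W² (q(W) = (W² + W²) + 114 = 2*W² + 114 = 114 + 2*W²)
(4617 + q(218/171))/(851 + (-11896 - U(4, 66))) = (4617 + (114 + 2*(218/171)²))/(851 + (-11896 - 1*(-115))) = (4617 + (114 + 2*(218*(1/171))²))/(851 + (-11896 + 115)) = (4617 + (114 + 2*(218/171)²))/(851 - 11781) = (4617 + (114 + 2*(47524/29241)))/(-10930) = (4617 + (114 + 95048/29241))*(-1/10930) = (4617 + 3428522/29241)*(-1/10930) = (138434219/29241)*(-1/10930) = -138434219/319604130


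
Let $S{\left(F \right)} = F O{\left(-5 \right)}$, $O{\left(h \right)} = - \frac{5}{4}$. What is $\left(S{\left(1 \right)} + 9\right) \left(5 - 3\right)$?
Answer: $\frac{31}{2} \approx 15.5$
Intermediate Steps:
$O{\left(h \right)} = - \frac{5}{4}$ ($O{\left(h \right)} = \left(-5\right) \frac{1}{4} = - \frac{5}{4}$)
$S{\left(F \right)} = - \frac{5 F}{4}$ ($S{\left(F \right)} = F \left(- \frac{5}{4}\right) = - \frac{5 F}{4}$)
$\left(S{\left(1 \right)} + 9\right) \left(5 - 3\right) = \left(\left(- \frac{5}{4}\right) 1 + 9\right) \left(5 - 3\right) = \left(- \frac{5}{4} + 9\right) \left(5 - 3\right) = \frac{31}{4} \cdot 2 = \frac{31}{2}$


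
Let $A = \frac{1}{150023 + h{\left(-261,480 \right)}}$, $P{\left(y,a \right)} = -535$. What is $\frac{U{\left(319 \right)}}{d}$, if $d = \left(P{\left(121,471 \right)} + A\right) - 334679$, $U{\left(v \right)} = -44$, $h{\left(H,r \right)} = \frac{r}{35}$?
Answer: $\frac{46211308}{352060849991} \approx 0.00013126$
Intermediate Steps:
$h{\left(H,r \right)} = \frac{r}{35}$ ($h{\left(H,r \right)} = r \frac{1}{35} = \frac{r}{35}$)
$A = \frac{7}{1050257}$ ($A = \frac{1}{150023 + \frac{1}{35} \cdot 480} = \frac{1}{150023 + \frac{96}{7}} = \frac{1}{\frac{1050257}{7}} = \frac{7}{1050257} \approx 6.665 \cdot 10^{-6}$)
$d = - \frac{352060849991}{1050257}$ ($d = \left(-535 + \frac{7}{1050257}\right) - 334679 = - \frac{561887488}{1050257} - 334679 = - \frac{352060849991}{1050257} \approx -3.3521 \cdot 10^{5}$)
$\frac{U{\left(319 \right)}}{d} = - \frac{44}{- \frac{352060849991}{1050257}} = \left(-44\right) \left(- \frac{1050257}{352060849991}\right) = \frac{46211308}{352060849991}$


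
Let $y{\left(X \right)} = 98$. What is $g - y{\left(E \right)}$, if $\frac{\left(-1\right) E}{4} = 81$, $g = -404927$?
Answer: $-405025$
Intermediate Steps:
$E = -324$ ($E = \left(-4\right) 81 = -324$)
$g - y{\left(E \right)} = -404927 - 98 = -405025$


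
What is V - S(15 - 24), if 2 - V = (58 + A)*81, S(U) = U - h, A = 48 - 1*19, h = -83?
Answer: -7119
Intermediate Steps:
A = 29 (A = 48 - 19 = 29)
S(U) = 83 + U (S(U) = U - 1*(-83) = U + 83 = 83 + U)
V = -7045 (V = 2 - (58 + 29)*81 = 2 - 87*81 = 2 - 1*7047 = 2 - 7047 = -7045)
V - S(15 - 24) = -7045 - (83 + (15 - 24)) = -7045 - (83 - 9) = -7045 - 1*74 = -7045 - 74 = -7119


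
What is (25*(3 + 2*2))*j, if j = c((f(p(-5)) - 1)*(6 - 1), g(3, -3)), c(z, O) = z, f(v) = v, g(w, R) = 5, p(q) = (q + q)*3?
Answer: -27125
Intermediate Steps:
p(q) = 6*q (p(q) = (2*q)*3 = 6*q)
j = -155 (j = (6*(-5) - 1)*(6 - 1) = (-30 - 1)*5 = -31*5 = -155)
(25*(3 + 2*2))*j = (25*(3 + 2*2))*(-155) = (25*(3 + 4))*(-155) = (25*7)*(-155) = 175*(-155) = -27125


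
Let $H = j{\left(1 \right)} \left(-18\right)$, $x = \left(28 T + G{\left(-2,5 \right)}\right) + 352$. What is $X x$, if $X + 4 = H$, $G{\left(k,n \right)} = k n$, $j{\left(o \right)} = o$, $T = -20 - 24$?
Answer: $19580$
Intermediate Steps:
$T = -44$
$x = -890$ ($x = \left(28 \left(-44\right) - 10\right) + 352 = \left(-1232 - 10\right) + 352 = -1242 + 352 = -890$)
$H = -18$ ($H = 1 \left(-18\right) = -18$)
$X = -22$ ($X = -4 - 18 = -22$)
$X x = \left(-22\right) \left(-890\right) = 19580$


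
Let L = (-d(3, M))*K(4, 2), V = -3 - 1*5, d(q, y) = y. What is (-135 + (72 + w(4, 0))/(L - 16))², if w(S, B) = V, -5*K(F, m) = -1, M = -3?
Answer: 114811225/5929 ≈ 19364.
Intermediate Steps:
K(F, m) = ⅕ (K(F, m) = -⅕*(-1) = ⅕)
V = -8 (V = -3 - 5 = -8)
w(S, B) = -8
L = ⅗ (L = -1*(-3)*(⅕) = 3*(⅕) = ⅗ ≈ 0.60000)
(-135 + (72 + w(4, 0))/(L - 16))² = (-135 + (72 - 8)/(⅗ - 16))² = (-135 + 64/(-77/5))² = (-135 + 64*(-5/77))² = (-135 - 320/77)² = (-10715/77)² = 114811225/5929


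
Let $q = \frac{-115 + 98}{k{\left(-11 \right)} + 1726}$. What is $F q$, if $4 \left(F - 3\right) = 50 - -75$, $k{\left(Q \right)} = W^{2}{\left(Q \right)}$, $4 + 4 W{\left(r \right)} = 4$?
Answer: $- \frac{2329}{6904} \approx -0.33734$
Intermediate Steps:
$W{\left(r \right)} = 0$ ($W{\left(r \right)} = -1 + \frac{1}{4} \cdot 4 = -1 + 1 = 0$)
$k{\left(Q \right)} = 0$ ($k{\left(Q \right)} = 0^{2} = 0$)
$F = \frac{137}{4}$ ($F = 3 + \frac{50 - -75}{4} = 3 + \frac{50 + 75}{4} = 3 + \frac{1}{4} \cdot 125 = 3 + \frac{125}{4} = \frac{137}{4} \approx 34.25$)
$q = - \frac{17}{1726}$ ($q = \frac{-115 + 98}{0 + 1726} = - \frac{17}{1726} \approx -0.0098494$)
$F q = \frac{137}{4} \left(- \frac{17}{1726}\right) = - \frac{2329}{6904}$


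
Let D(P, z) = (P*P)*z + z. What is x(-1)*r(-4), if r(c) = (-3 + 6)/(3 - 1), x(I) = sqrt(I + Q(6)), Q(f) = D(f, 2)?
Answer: 3*sqrt(73)/2 ≈ 12.816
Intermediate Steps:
D(P, z) = z + z*P**2 (D(P, z) = P**2*z + z = z*P**2 + z = z + z*P**2)
Q(f) = 2 + 2*f**2 (Q(f) = 2*(1 + f**2) = 2 + 2*f**2)
x(I) = sqrt(74 + I) (x(I) = sqrt(I + (2 + 2*6**2)) = sqrt(I + (2 + 2*36)) = sqrt(I + (2 + 72)) = sqrt(I + 74) = sqrt(74 + I))
r(c) = 3/2
x(-1)*r(-4) = sqrt(74 - 1)*(3/2) = sqrt(73)*(3/2) = 3*sqrt(73)/2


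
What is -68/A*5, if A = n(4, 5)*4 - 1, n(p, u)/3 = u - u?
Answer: 340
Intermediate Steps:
n(p, u) = 0 (n(p, u) = 3*(u - u) = 3*0 = 0)
A = -1 (A = 0*4 - 1 = 0 - 1 = -1)
-68/A*5 = -68/(-1)*5 = -68*(-1)*5 = -17*(-4)*5 = 68*5 = 340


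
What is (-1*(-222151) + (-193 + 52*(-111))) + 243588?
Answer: 459774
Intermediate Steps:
(-1*(-222151) + (-193 + 52*(-111))) + 243588 = (222151 + (-193 - 5772)) + 243588 = (222151 - 5965) + 243588 = 216186 + 243588 = 459774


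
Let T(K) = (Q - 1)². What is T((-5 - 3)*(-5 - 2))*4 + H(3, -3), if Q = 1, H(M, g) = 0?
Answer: 0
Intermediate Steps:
T(K) = 0 (T(K) = (1 - 1)² = 0² = 0)
T((-5 - 3)*(-5 - 2))*4 + H(3, -3) = 0*4 + 0 = 0 + 0 = 0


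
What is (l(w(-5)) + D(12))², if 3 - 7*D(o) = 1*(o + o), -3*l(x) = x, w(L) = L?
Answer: 16/9 ≈ 1.7778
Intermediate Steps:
l(x) = -x/3
D(o) = 3/7 - 2*o/7 (D(o) = 3/7 - (o + o)/7 = 3/7 - 2*o/7)
(l(w(-5)) + D(12))² = (-⅓*(-5) + (3/7 - 2/7*12))² = (5/3 + (3/7 - 24/7))² = (5/3 - 3)² = (-4/3)² = 16/9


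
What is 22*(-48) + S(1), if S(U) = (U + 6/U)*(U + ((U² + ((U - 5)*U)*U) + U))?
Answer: -1063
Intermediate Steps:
S(U) = (U + 6/U)*(U² + 2*U + U²*(-5 + U)) (S(U) = (U + 6/U)*(U + ((U² + ((-5 + U)*U)*U) + U)) = (U + 6/U)*(U + ((U² + (U*(-5 + U))*U) + U)) = (U + 6/U)*(U + ((U² + U²*(-5 + U)) + U)) = (U + 6/U)*(U + (U + U² + U²*(-5 + U))) = (U + 6/U)*(U² + 2*U + U²*(-5 + U)))
22*(-48) + S(1) = 22*(-48) + (12 + 1⁴ - 24*1 - 4*1³ + 8*1²) = -1056 + (12 + 1 - 24 - 4*1 + 8*1) = -1056 + (12 + 1 - 24 - 4 + 8) = -1056 - 7 = -1063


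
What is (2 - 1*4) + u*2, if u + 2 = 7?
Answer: 8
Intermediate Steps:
u = 5 (u = -2 + 7 = 5)
(2 - 1*4) + u*2 = (2 - 1*4) + 5*2 = (2 - 4) + 10 = -2 + 10 = 8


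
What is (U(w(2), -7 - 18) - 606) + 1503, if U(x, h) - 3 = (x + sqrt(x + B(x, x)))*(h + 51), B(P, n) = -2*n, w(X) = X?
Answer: 952 + 26*I*sqrt(2) ≈ 952.0 + 36.77*I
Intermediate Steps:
U(x, h) = 3 + (51 + h)*(x + sqrt(-x)) (U(x, h) = 3 + (x + sqrt(x - 2*x))*(h + 51) = 3 + (x + sqrt(-x))*(51 + h) = 3 + (51 + h)*(x + sqrt(-x)))
(U(w(2), -7 - 18) - 606) + 1503 = ((3 + 51*2 + 51*sqrt(-1*2) + (-7 - 18)*2 + (-7 - 18)*sqrt(-1*2)) - 606) + 1503 = ((3 + 102 + 51*sqrt(-2) - 25*2 - 25*I*sqrt(2)) - 606) + 1503 = ((3 + 102 + 51*(I*sqrt(2)) - 50 - 25*I*sqrt(2)) - 606) + 1503 = ((3 + 102 + 51*I*sqrt(2) - 50 - 25*I*sqrt(2)) - 606) + 1503 = ((55 + 26*I*sqrt(2)) - 606) + 1503 = (-551 + 26*I*sqrt(2)) + 1503 = 952 + 26*I*sqrt(2)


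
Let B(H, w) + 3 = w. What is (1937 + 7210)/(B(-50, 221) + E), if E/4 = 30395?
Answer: 9147/121798 ≈ 0.075100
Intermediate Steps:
E = 121580 (E = 4*30395 = 121580)
B(H, w) = -3 + w
(1937 + 7210)/(B(-50, 221) + E) = (1937 + 7210)/((-3 + 221) + 121580) = 9147/(218 + 121580) = 9147/121798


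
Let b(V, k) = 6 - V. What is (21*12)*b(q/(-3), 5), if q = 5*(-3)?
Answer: 252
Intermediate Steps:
q = -15
(21*12)*b(q/(-3), 5) = (21*12)*(6 - (-15)/(-3)) = 252*(6 - (-15)*(-1)/3) = 252*(6 - 1*5) = 252*(6 - 5) = 252*1 = 252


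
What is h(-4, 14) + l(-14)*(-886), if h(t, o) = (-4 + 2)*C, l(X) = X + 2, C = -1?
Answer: 10634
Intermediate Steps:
l(X) = 2 + X
h(t, o) = 2 (h(t, o) = (-4 + 2)*(-1) = -2*(-1) = 2)
h(-4, 14) + l(-14)*(-886) = 2 + (2 - 14)*(-886) = 2 - 12*(-886) = 2 + 10632 = 10634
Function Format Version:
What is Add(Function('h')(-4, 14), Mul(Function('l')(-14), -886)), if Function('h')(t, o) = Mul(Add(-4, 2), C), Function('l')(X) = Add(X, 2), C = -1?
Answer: 10634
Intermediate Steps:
Function('l')(X) = Add(2, X)
Function('h')(t, o) = 2 (Function('h')(t, o) = Mul(Add(-4, 2), -1) = Mul(-2, -1) = 2)
Add(Function('h')(-4, 14), Mul(Function('l')(-14), -886)) = Add(2, Mul(Add(2, -14), -886)) = Add(2, Mul(-12, -886)) = Add(2, 10632) = 10634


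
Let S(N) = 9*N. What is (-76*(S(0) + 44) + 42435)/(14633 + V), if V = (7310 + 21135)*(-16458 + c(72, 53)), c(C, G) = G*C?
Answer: -39091/359587057 ≈ -0.00010871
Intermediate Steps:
c(C, G) = C*G
V = -359601690 (V = (7310 + 21135)*(-16458 + 72*53) = 28445*(-16458 + 3816) = 28445*(-12642) = -359601690)
(-76*(S(0) + 44) + 42435)/(14633 + V) = (-76*(9*0 + 44) + 42435)/(14633 - 359601690) = (-76*(0 + 44) + 42435)/(-359587057) = (-76*44 + 42435)*(-1/359587057) = (-3344 + 42435)*(-1/359587057) = 39091*(-1/359587057) = -39091/359587057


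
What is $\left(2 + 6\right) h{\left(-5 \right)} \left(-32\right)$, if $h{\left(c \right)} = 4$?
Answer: $-1024$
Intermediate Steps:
$\left(2 + 6\right) h{\left(-5 \right)} \left(-32\right) = \left(2 + 6\right) 4 \left(-32\right) = 8 \cdot 4 \left(-32\right) = 32 \left(-32\right) = -1024$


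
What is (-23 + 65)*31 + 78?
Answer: 1380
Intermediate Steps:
(-23 + 65)*31 + 78 = 42*31 + 78 = 1302 + 78 = 1380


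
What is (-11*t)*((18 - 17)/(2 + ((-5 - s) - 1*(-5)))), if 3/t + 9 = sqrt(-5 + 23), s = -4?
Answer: 11/14 + 11*sqrt(2)/42 ≈ 1.1561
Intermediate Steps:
t = 3/(-9 + 3*sqrt(2)) (t = 3/(-9 + sqrt(-5 + 23)) = 3/(-9 + sqrt(18)) = 3/(-9 + 3*sqrt(2)) ≈ -0.63060)
(-11*t)*((18 - 17)/(2 + ((-5 - s) - 1*(-5)))) = (-11*(-3/7 - sqrt(2)/7))*((18 - 17)/(2 + ((-5 - 1*(-4)) - 1*(-5)))) = (33/7 + 11*sqrt(2)/7)*(1/(2 + ((-5 + 4) + 5))) = (33/7 + 11*sqrt(2)/7)*(1/(2 + (-1 + 5))) = (33/7 + 11*sqrt(2)/7)*(1/(2 + 4)) = (33/7 + 11*sqrt(2)/7)*(1/6) = 11/14 + 11*sqrt(2)/42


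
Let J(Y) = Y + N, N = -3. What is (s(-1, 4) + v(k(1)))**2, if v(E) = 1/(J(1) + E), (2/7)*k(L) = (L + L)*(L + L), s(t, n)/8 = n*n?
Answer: 2362369/144 ≈ 16405.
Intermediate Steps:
s(t, n) = 8*n**2 (s(t, n) = 8*(n*n) = 8*n**2)
J(Y) = -3 + Y (J(Y) = Y - 3 = -3 + Y)
k(L) = 14*L**2 (k(L) = 7*((L + L)*(L + L))/2 = 7*((2*L)*(2*L))/2 = 7*(4*L**2)/2 = 14*L**2)
v(E) = 1/(-2 + E) (v(E) = 1/((-3 + 1) + E) = 1/(-2 + E))
(s(-1, 4) + v(k(1)))**2 = (8*4**2 + 1/(-2 + 14*1**2))**2 = (8*16 + 1/(-2 + 14*1))**2 = (128 + 1/(-2 + 14))**2 = (128 + 1/12)**2 = (1537/12)**2 = 2362369/144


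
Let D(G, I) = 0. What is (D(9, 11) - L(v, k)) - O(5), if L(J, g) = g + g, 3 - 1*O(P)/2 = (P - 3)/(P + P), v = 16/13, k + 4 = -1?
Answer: 22/5 ≈ 4.4000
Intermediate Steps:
k = -5 (k = -4 - 1 = -5)
v = 16/13 (v = 16*(1/13) = 16/13 ≈ 1.2308)
O(P) = 6 - (-3 + P)/P (O(P) = 6 - 2*(P - 3)/(P + P) = 6 - 2*(-3 + P)/(2*P) = 6 - 2*(-3 + P)*1/(2*P) = 6 - (-3 + P)/P)
L(J, g) = 2*g
(D(9, 11) - L(v, k)) - O(5) = (0 - 2*(-5)) - (5 + 3/5) = (0 - 1*(-10)) - (5 + 3*(⅕)) = (0 + 10) - (5 + ⅗) = 10 - 1*28/5 = 10 - 28/5 = 22/5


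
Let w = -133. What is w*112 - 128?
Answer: -15024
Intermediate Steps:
w*112 - 128 = -133*112 - 128 = -14896 - 128 = -15024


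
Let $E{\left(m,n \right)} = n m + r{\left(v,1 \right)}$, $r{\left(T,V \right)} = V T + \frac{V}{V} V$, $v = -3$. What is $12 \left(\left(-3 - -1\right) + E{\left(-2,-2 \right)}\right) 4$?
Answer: $0$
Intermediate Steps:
$r{\left(T,V \right)} = V + T V$ ($r{\left(T,V \right)} = T V + 1 V = T V + V = V + T V$)
$E{\left(m,n \right)} = -2 + m n$ ($E{\left(m,n \right)} = n m + 1 \left(1 - 3\right) = m n + 1 \left(-2\right) = m n - 2 = -2 + m n$)
$12 \left(\left(-3 - -1\right) + E{\left(-2,-2 \right)}\right) 4 = 12 \left(\left(-3 - -1\right) - -2\right) 4 = 12 \left(\left(-3 + 1\right) + \left(-2 + 4\right)\right) 4 = 12 \left(-2 + 2\right) 4 = 12 \cdot 0 \cdot 4 = 12 \cdot 0 = 0$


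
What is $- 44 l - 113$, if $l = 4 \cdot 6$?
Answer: $-1169$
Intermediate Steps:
$l = 24$
$- 44 l - 113 = \left(-44\right) 24 - 113 = -1056 - 113 = -1169$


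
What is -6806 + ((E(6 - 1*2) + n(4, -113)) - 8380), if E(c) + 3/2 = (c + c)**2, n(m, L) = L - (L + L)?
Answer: -30021/2 ≈ -15011.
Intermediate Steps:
n(m, L) = -L (n(m, L) = L - 2*L = -L)
E(c) = -3/2 + 4*c**2 (E(c) = -3/2 + (c + c)**2 = -3/2 + (2*c)**2 = -3/2 + 4*c**2)
-6806 + ((E(6 - 1*2) + n(4, -113)) - 8380) = -6806 + (((-3/2 + 4*(6 - 1*2)**2) - 1*(-113)) - 8380) = -6806 + (((-3/2 + 4*(6 - 2)**2) + 113) - 8380) = -6806 + (((-3/2 + 4*4**2) + 113) - 8380) = -6806 + (((-3/2 + 4*16) + 113) - 8380) = -6806 + (((-3/2 + 64) + 113) - 8380) = -6806 + ((125/2 + 113) - 8380) = -6806 + (351/2 - 8380) = -6806 - 16409/2 = -30021/2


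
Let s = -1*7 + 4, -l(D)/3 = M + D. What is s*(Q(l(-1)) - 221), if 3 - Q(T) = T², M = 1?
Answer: 654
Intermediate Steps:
l(D) = -3 - 3*D (l(D) = -3*(1 + D) = -3 - 3*D)
s = -3 (s = -7 + 4 = -3)
Q(T) = 3 - T²
s*(Q(l(-1)) - 221) = -3*((3 - (-3 - 3*(-1))²) - 221) = -3*((3 - (-3 + 3)²) - 221) = -3*((3 - 1*0²) - 221) = -3*((3 - 1*0) - 221) = -3*((3 + 0) - 221) = -3*(3 - 221) = -3*(-218) = 654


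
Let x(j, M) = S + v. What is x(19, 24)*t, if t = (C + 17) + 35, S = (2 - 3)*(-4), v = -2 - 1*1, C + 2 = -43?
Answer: 7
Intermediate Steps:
C = -45 (C = -2 - 43 = -45)
v = -3 (v = -2 - 1 = -3)
S = 4 (S = -1*(-4) = 4)
x(j, M) = 1 (x(j, M) = 4 - 3 = 1)
t = 7 (t = (-45 + 17) + 35 = -28 + 35 = 7)
x(19, 24)*t = 1*7 = 7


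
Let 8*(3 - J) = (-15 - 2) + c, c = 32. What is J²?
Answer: 81/64 ≈ 1.2656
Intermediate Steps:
J = 9/8 (J = 3 - ((-15 - 2) + 32)/8 = 3 - (-17 + 32)/8 = 3 - ⅛*15 = 3 - 15/8 = 9/8 ≈ 1.1250)
J² = (9/8)² = 81/64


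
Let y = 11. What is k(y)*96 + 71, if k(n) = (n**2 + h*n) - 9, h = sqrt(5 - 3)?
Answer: 10823 + 1056*sqrt(2) ≈ 12316.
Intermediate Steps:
h = sqrt(2) ≈ 1.4142
k(n) = -9 + n**2 + n*sqrt(2) (k(n) = (n**2 + sqrt(2)*n) - 9 = (n**2 + n*sqrt(2)) - 9 = -9 + n**2 + n*sqrt(2))
k(y)*96 + 71 = (-9 + 11**2 + 11*sqrt(2))*96 + 71 = (-9 + 121 + 11*sqrt(2))*96 + 71 = (112 + 11*sqrt(2))*96 + 71 = (10752 + 1056*sqrt(2)) + 71 = 10823 + 1056*sqrt(2)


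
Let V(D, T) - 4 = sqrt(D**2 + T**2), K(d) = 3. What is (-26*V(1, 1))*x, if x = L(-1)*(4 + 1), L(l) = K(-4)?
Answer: -1560 - 390*sqrt(2) ≈ -2111.5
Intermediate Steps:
L(l) = 3
V(D, T) = 4 + sqrt(D**2 + T**2)
x = 15 (x = 3*(4 + 1) = 3*5 = 15)
(-26*V(1, 1))*x = -26*(4 + sqrt(1**2 + 1**2))*15 = -26*(4 + sqrt(1 + 1))*15 = -26*(4 + sqrt(2))*15 = (-104 - 26*sqrt(2))*15 = -1560 - 390*sqrt(2)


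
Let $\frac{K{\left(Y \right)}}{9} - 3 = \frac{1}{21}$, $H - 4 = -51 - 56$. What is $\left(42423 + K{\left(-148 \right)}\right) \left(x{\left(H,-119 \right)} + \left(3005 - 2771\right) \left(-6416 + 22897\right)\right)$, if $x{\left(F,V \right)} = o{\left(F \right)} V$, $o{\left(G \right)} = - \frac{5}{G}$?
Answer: $\frac{118036442042451}{721} \approx 1.6371 \cdot 10^{11}$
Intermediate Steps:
$H = -103$ ($H = 4 - 107 = -103$)
$K{\left(Y \right)} = \frac{192}{7}$ ($K{\left(Y \right)} = 27 + \frac{9}{21} = 27 + 9 \cdot \frac{1}{21} = 27 + \frac{3}{7} = \frac{192}{7}$)
$x{\left(F,V \right)} = - \frac{5 V}{F}$ ($x{\left(F,V \right)} = - \frac{5}{F} V = - \frac{5 V}{F}$)
$\left(42423 + K{\left(-148 \right)}\right) \left(x{\left(H,-119 \right)} + \left(3005 - 2771\right) \left(-6416 + 22897\right)\right) = \left(42423 + \frac{192}{7}\right) \left(\left(-5\right) \left(-119\right) \frac{1}{-103} + \left(3005 - 2771\right) \left(-6416 + 22897\right)\right) = \frac{297153 \left(\left(-5\right) \left(-119\right) \left(- \frac{1}{103}\right) + 234 \cdot 16481\right)}{7} = \frac{297153 \left(- \frac{595}{103} + 3856554\right)}{7} = \frac{297153}{7} \cdot \frac{397224467}{103} = \frac{118036442042451}{721}$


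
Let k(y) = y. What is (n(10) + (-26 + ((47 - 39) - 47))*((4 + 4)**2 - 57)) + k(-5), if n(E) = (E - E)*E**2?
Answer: -460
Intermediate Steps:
n(E) = 0 (n(E) = 0*E**2 = 0)
(n(10) + (-26 + ((47 - 39) - 47))*((4 + 4)**2 - 57)) + k(-5) = (0 + (-26 + ((47 - 39) - 47))*((4 + 4)**2 - 57)) - 5 = (0 + (-26 + (8 - 47))*(8**2 - 57)) - 5 = (0 + (-26 - 39)*(64 - 57)) - 5 = (0 - 65*7) - 5 = (0 - 455) - 5 = -455 - 5 = -460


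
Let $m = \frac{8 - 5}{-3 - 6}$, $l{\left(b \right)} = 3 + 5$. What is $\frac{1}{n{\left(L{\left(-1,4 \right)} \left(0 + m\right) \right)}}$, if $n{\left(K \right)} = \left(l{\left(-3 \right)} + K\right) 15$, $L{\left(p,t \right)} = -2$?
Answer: $\frac{1}{130} \approx 0.0076923$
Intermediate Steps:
$l{\left(b \right)} = 8$
$m = - \frac{1}{3}$ ($m = \frac{3}{-9} = 3 \left(- \frac{1}{9}\right) = - \frac{1}{3} \approx -0.33333$)
$n{\left(K \right)} = 120 + 15 K$ ($n{\left(K \right)} = \left(8 + K\right) 15 = 120 + 15 K$)
$\frac{1}{n{\left(L{\left(-1,4 \right)} \left(0 + m\right) \right)}} = \frac{1}{120 + 15 \left(- 2 \left(0 - \frac{1}{3}\right)\right)} = \frac{1}{120 + 15 \left(\left(-2\right) \left(- \frac{1}{3}\right)\right)} = \frac{1}{120 + 15 \cdot \frac{2}{3}} = \frac{1}{120 + 10} = \frac{1}{130}$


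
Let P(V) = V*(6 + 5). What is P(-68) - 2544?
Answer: -3292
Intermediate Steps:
P(V) = 11*V (P(V) = V*11 = 11*V)
P(-68) - 2544 = 11*(-68) - 2544 = -748 - 2544 = -3292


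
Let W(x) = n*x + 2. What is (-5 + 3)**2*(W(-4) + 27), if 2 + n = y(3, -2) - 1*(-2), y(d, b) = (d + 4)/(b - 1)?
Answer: 460/3 ≈ 153.33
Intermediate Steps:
y(d, b) = (4 + d)/(-1 + b)
n = -7/3 (n = -2 + ((4 + 3)/(-1 - 2) - 1*(-2)) = -2 + (7/(-3) + 2) = -2 + (-1/3*7 + 2) = -2 + (-7/3 + 2) = -2 - 1/3 = -7/3 ≈ -2.3333)
W(x) = 2 - 7*x/3 (W(x) = -7*x/3 + 2 = 2 - 7*x/3)
(-5 + 3)**2*(W(-4) + 27) = (-5 + 3)**2*((2 - 7/3*(-4)) + 27) = (-2)**2*((2 + 28/3) + 27) = 4*(34/3 + 27) = 4*(115/3) = 460/3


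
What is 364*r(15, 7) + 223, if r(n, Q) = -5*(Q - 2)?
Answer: -8877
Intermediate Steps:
r(n, Q) = 10 - 5*Q (r(n, Q) = -5*(-2 + Q) = 10 - 5*Q)
364*r(15, 7) + 223 = 364*(10 - 5*7) + 223 = 364*(10 - 35) + 223 = 364*(-25) + 223 = -9100 + 223 = -8877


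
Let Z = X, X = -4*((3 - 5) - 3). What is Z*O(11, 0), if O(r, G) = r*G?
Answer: 0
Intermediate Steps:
O(r, G) = G*r
X = 20 (X = -4*(-2 - 3) = -4*(-5) = 20)
Z = 20
Z*O(11, 0) = 20*(0*11) = 20*0 = 0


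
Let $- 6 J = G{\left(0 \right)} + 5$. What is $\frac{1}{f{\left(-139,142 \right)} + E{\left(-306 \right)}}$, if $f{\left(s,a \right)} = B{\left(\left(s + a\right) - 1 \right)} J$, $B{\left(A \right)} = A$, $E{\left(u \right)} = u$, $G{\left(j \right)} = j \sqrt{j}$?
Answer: $- \frac{3}{923} \approx -0.0032503$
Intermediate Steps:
$G{\left(j \right)} = j^{\frac{3}{2}}$
$J = - \frac{5}{6}$ ($J = - \frac{0^{\frac{3}{2}} + 5}{6} = - \frac{0 + 5}{6} = \left(- \frac{1}{6}\right) 5 = - \frac{5}{6} \approx -0.83333$)
$f{\left(s,a \right)} = \frac{5}{6} - \frac{5 a}{6} - \frac{5 s}{6}$ ($f{\left(s,a \right)} = \left(\left(s + a\right) - 1\right) \left(- \frac{5}{6}\right) = \left(\left(a + s\right) - 1\right) \left(- \frac{5}{6}\right) = \left(-1 + a + s\right) \left(- \frac{5}{6}\right) = \frac{5}{6} - \frac{5 a}{6} - \frac{5 s}{6}$)
$\frac{1}{f{\left(-139,142 \right)} + E{\left(-306 \right)}} = \frac{1}{\left(\frac{5}{6} - \frac{355}{3} - - \frac{695}{6}\right) - 306} = \frac{1}{\left(\frac{5}{6} - \frac{355}{3} + \frac{695}{6}\right) - 306} = \frac{1}{- \frac{5}{3} - 306} = \frac{1}{- \frac{923}{3}} = - \frac{3}{923}$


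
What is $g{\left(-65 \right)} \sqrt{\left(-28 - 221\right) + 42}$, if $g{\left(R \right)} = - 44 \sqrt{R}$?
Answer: $132 \sqrt{1495} \approx 5103.8$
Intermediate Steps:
$g{\left(-65 \right)} \sqrt{\left(-28 - 221\right) + 42} = - 44 \sqrt{-65} \sqrt{\left(-28 - 221\right) + 42} = - 44 i \sqrt{65} \sqrt{-249 + 42} = - 44 i \sqrt{65} \sqrt{-207} = - 44 i \sqrt{65} \cdot 3 i \sqrt{23} = 132 \sqrt{1495}$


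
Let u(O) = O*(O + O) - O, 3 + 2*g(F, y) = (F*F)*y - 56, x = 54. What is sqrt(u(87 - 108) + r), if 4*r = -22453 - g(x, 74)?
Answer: I*sqrt(506814)/4 ≈ 177.98*I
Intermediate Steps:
g(F, y) = -59/2 + y*F**2/2 (g(F, y) = -3/2 + ((F*F)*y - 56)/2 = -3/2 + (F**2*y - 56)/2 = -3/2 + (y*F**2 - 56)/2 = -3/2 + (-56 + y*F**2)/2 = -3/2 + (-28 + y*F**2/2) = -59/2 + y*F**2/2)
r = -260631/8 (r = (-22453 - (-59/2 + (1/2)*74*54**2))/4 = (-22453 - (-59/2 + (1/2)*74*2916))/4 = (-22453 - (-59/2 + 107892))/4 = (-22453 - 1*215725/2)/4 = (-22453 - 215725/2)/4 = (1/4)*(-260631/2) = -260631/8 ≈ -32579.)
u(O) = -O + 2*O**2 (u(O) = O*(2*O) - O = 2*O**2 - O = -O + 2*O**2)
sqrt(u(87 - 108) + r) = sqrt((87 - 108)*(-1 + 2*(87 - 108)) - 260631/8) = sqrt(-21*(-1 + 2*(-21)) - 260631/8) = sqrt(-21*(-1 - 42) - 260631/8) = sqrt(-21*(-43) - 260631/8) = sqrt(903 - 260631/8) = sqrt(-253407/8) = I*sqrt(506814)/4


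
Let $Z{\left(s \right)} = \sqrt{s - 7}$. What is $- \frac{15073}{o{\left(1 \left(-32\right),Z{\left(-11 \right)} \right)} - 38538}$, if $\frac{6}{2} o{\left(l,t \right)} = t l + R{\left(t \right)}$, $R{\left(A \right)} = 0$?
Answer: $\frac{290441637}{742589746} - \frac{120584 i \sqrt{2}}{371294873} \approx 0.39112 - 0.00045929 i$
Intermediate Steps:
$Z{\left(s \right)} = \sqrt{-7 + s}$
$o{\left(l,t \right)} = \frac{l t}{3}$ ($o{\left(l,t \right)} = \frac{t l + 0}{3} = \frac{l t + 0}{3} = \frac{l t}{3}$)
$- \frac{15073}{o{\left(1 \left(-32\right),Z{\left(-11 \right)} \right)} - 38538} = - \frac{15073}{\frac{1 \left(-32\right) \sqrt{-7 - 11}}{3} - 38538} = - \frac{15073}{\frac{1}{3} \left(-32\right) \sqrt{-18} - 38538} = - \frac{15073}{\frac{1}{3} \left(-32\right) 3 i \sqrt{2} - 38538} = - \frac{15073}{- 32 i \sqrt{2} - 38538} = - \frac{15073}{-38538 - 32 i \sqrt{2}}$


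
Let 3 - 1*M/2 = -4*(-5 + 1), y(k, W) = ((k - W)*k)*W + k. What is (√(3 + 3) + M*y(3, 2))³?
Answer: -12817116 + 164274*√6 ≈ -1.2415e+7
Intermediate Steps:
y(k, W) = k + W*k*(k - W) (y(k, W) = (k*(k - W))*W + k = W*k*(k - W) + k = k + W*k*(k - W))
M = -26 (M = 6 - (-8)*(-5 + 1) = 6 - (-8)*(-4) = 6 - 2*16 = 6 - 32 = -26)
(√(3 + 3) + M*y(3, 2))³ = (√(3 + 3) - 78*(1 - 1*2² + 2*3))³ = (√6 - 78*(1 - 1*4 + 6))³ = (√6 - 78*(1 - 4 + 6))³ = (√6 - 78*3)³ = (√6 - 26*9)³ = (√6 - 234)³ = (-234 + √6)³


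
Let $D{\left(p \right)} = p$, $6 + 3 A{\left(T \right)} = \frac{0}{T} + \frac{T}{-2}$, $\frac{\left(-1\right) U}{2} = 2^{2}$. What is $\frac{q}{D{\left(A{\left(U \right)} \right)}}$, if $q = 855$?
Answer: $- \frac{2565}{2} \approx -1282.5$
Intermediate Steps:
$U = -8$ ($U = - 2 \cdot 2^{2} = \left(-2\right) 4 = -8$)
$A{\left(T \right)} = -2 - \frac{T}{6}$ ($A{\left(T \right)} = -2 + \frac{\frac{0}{T} + \frac{T}{-2}}{3} = -2 + \frac{0 + T \left(- \frac{1}{2}\right)}{3} = -2 + \frac{0 - \frac{T}{2}}{3} = -2 + \frac{\left(- \frac{1}{2}\right) T}{3} = -2 - \frac{T}{6}$)
$\frac{q}{D{\left(A{\left(U \right)} \right)}} = \frac{855}{-2 - - \frac{4}{3}} = \frac{855}{-2 + \frac{4}{3}} = \frac{855}{- \frac{2}{3}} = 855 \left(- \frac{3}{2}\right) = - \frac{2565}{2}$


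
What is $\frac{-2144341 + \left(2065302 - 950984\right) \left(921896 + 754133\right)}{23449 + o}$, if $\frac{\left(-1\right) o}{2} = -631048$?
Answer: $\frac{622542379627}{428515} \approx 1.4528 \cdot 10^{6}$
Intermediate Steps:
$o = 1262096$ ($o = \left(-2\right) \left(-631048\right) = 1262096$)
$\frac{-2144341 + \left(2065302 - 950984\right) \left(921896 + 754133\right)}{23449 + o} = \frac{-2144341 + \left(2065302 - 950984\right) \left(921896 + 754133\right)}{23449 + 1262096} = \frac{-2144341 + 1114318 \cdot 1676029}{1285545} = \left(-2144341 + 1867629283222\right) \frac{1}{1285545} = 1867627138881 \cdot \frac{1}{1285545} = \frac{622542379627}{428515}$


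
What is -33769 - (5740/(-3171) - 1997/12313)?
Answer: -188345355440/5577789 ≈ -33767.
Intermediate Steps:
-33769 - (5740/(-3171) - 1997/12313) = -33769 - (5740*(-1/3171) - 1997*1/12313) = -33769 - (-820/453 - 1997/12313) = -33769 - 1*(-11001301/5577789) = -33769 + 11001301/5577789 = -188345355440/5577789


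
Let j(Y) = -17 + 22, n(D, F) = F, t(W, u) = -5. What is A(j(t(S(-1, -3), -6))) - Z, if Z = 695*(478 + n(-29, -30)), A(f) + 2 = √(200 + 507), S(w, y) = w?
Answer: -311362 + √707 ≈ -3.1134e+5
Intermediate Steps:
j(Y) = 5
A(f) = -2 + √707 (A(f) = -2 + √(200 + 507) = -2 + √707)
Z = 311360 (Z = 695*(478 - 30) = 695*448 = 311360)
A(j(t(S(-1, -3), -6))) - Z = (-2 + √707) - 1*311360 = (-2 + √707) - 311360 = -311362 + √707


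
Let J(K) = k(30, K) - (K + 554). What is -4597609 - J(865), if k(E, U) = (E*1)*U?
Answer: -4622140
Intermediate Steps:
k(E, U) = E*U
J(K) = -554 + 29*K (J(K) = 30*K - (K + 554) = 30*K - (554 + K) = 30*K + (-554 - K) = -554 + 29*K)
-4597609 - J(865) = -4597609 - (-554 + 29*865) = -4597609 - (-554 + 25085) = -4597609 - 1*24531 = -4597609 - 24531 = -4622140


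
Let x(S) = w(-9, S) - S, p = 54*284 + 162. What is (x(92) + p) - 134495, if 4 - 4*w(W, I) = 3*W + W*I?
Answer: -475497/4 ≈ -1.1887e+5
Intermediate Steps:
p = 15498 (p = 15336 + 162 = 15498)
w(W, I) = 1 - 3*W/4 - I*W/4 (w(W, I) = 1 - (3*W + W*I)/4 = 1 - (3*W + I*W)/4 = 1 + (-3*W/4 - I*W/4) = 1 - 3*W/4 - I*W/4)
x(S) = 31/4 + 5*S/4 (x(S) = (1 - 3/4*(-9) - 1/4*S*(-9)) - S = (1 + 27/4 + 9*S/4) - S = (31/4 + 9*S/4) - S = 31/4 + 5*S/4)
(x(92) + p) - 134495 = ((31/4 + (5/4)*92) + 15498) - 134495 = ((31/4 + 115) + 15498) - 134495 = (491/4 + 15498) - 134495 = 62483/4 - 134495 = -475497/4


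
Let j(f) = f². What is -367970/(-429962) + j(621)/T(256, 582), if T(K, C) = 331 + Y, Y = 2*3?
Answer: 82967490766/72448597 ≈ 1145.2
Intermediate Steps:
Y = 6
T(K, C) = 337 (T(K, C) = 331 + 6 = 337)
-367970/(-429962) + j(621)/T(256, 582) = -367970/(-429962) + 621²/337 = -367970*(-1/429962) + 385641*(1/337) = 183985/214981 + 385641/337 = 82967490766/72448597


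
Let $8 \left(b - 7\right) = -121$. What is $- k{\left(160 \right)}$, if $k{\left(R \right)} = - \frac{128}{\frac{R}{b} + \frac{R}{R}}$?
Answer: $- \frac{1664}{243} \approx -6.8477$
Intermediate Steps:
$b = - \frac{65}{8}$ ($b = 7 + \frac{1}{8} \left(-121\right) = 7 - \frac{121}{8} = - \frac{65}{8} \approx -8.125$)
$k{\left(R \right)} = - \frac{128}{1 - \frac{8 R}{65}}$ ($k{\left(R \right)} = - \frac{128}{\frac{R}{- \frac{65}{8}} + \frac{R}{R}} = - \frac{128}{R \left(- \frac{8}{65}\right) + 1} = - \frac{128}{- \frac{8 R}{65} + 1} = - \frac{128}{1 - \frac{8 R}{65}}$)
$- k{\left(160 \right)} = - \frac{8320}{-65 + 8 \cdot 160} = - \frac{8320}{-65 + 1280} = - \frac{8320}{1215} = \left(-1\right) \frac{1664}{243} = - \frac{1664}{243}$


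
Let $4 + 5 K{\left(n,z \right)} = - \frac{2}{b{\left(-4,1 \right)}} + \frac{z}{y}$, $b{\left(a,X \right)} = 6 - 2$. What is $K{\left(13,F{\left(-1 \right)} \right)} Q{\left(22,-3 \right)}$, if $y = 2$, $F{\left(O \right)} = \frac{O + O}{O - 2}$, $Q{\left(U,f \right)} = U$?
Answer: $- \frac{55}{3} \approx -18.333$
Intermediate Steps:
$b{\left(a,X \right)} = 4$ ($b{\left(a,X \right)} = 6 - 2 = 4$)
$F{\left(O \right)} = \frac{2 O}{-2 + O}$
$K{\left(n,z \right)} = - \frac{9}{10} + \frac{z}{10}$ ($K{\left(n,z \right)} = - \frac{4}{5} + \frac{- \frac{2}{4} + \frac{z}{2}}{5} = - \frac{4}{5} + \frac{\left(-2\right) \frac{1}{4} + z \frac{1}{2}}{5} = - \frac{4}{5} + \frac{- \frac{1}{2} + \frac{z}{2}}{5} = - \frac{4}{5} + \left(- \frac{1}{10} + \frac{z}{10}\right) = - \frac{9}{10} + \frac{z}{10}$)
$K{\left(13,F{\left(-1 \right)} \right)} Q{\left(22,-3 \right)} = \left(- \frac{9}{10} + \frac{2 \left(-1\right) \frac{1}{-2 - 1}}{10}\right) 22 = \left(- \frac{9}{10} + \frac{2 \left(-1\right) \frac{1}{-3}}{10}\right) 22 = \left(- \frac{9}{10} + \frac{2 \left(-1\right) \left(- \frac{1}{3}\right)}{10}\right) 22 = \left(- \frac{9}{10} + \frac{1}{10} \cdot \frac{2}{3}\right) 22 = \left(- \frac{9}{10} + \frac{1}{15}\right) 22 = \left(- \frac{5}{6}\right) 22 = - \frac{55}{3}$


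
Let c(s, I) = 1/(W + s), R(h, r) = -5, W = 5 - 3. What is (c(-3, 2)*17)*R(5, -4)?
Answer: 85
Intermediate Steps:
W = 2
c(s, I) = 1/(2 + s)
(c(-3, 2)*17)*R(5, -4) = (17/(2 - 3))*(-5) = (17/(-1))*(-5) = -1*17*(-5) = -17*(-5) = 85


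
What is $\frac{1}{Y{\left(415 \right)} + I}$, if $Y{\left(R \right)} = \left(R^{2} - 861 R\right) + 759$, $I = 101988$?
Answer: $- \frac{1}{82343} \approx -1.2144 \cdot 10^{-5}$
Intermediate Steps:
$Y{\left(R \right)} = 759 + R^{2} - 861 R$
$\frac{1}{Y{\left(415 \right)} + I} = \frac{1}{\left(759 + 415^{2} - 357315\right) + 101988} = \frac{1}{\left(759 + 172225 - 357315\right) + 101988} = \frac{1}{-184331 + 101988} = \frac{1}{-82343} = - \frac{1}{82343}$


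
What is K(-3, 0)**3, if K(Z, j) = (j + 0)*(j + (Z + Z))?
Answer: 0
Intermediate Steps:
K(Z, j) = j*(j + 2*Z)
K(-3, 0)**3 = (0*(0 + 2*(-3)))**3 = (0*(0 - 6))**3 = (0*(-6))**3 = 0**3 = 0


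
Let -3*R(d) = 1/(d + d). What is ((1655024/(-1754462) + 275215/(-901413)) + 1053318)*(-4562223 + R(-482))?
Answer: -10989339156068411970575449195/2286841560049476 ≈ -4.8055e+12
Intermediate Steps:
R(d) = -1/(6*d) (R(d) = -1/(3*(d + d)) = -1/(2*d)/3 = -1/(6*d))
((1655024/(-1754462) + 275215/(-901413)) + 1053318)*(-4562223 + R(-482)) = ((1655024/(-1754462) + 275215/(-901413)) + 1053318)*(-4562223 - ⅙/(-482)) = ((1655024*(-1/1754462) + 275215*(-1/901413)) + 1053318)*(-4562223 - ⅙*(-1/482)) = ((-827512/877231 - 275215/901413) + 1053318)*(-4562223 + 1/2892) = (-987357204121/790747427403 + 1053318)*(-13193948915/2892) = (832907511380069033/790747427403)*(-13193948915/2892) = -10989339156068411970575449195/2286841560049476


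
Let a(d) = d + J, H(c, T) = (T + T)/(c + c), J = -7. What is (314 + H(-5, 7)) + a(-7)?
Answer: 1493/5 ≈ 298.60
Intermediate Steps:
H(c, T) = T/c (H(c, T) = (2*T)/((2*c)) = (2*T)*(1/(2*c)) = T/c)
a(d) = -7 + d (a(d) = d - 7 = -7 + d)
(314 + H(-5, 7)) + a(-7) = (314 + 7/(-5)) + (-7 - 7) = (314 + 7*(-1/5)) - 14 = (314 - 7/5) - 14 = 1563/5 - 14 = 1493/5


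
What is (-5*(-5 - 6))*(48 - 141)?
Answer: -5115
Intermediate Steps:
(-5*(-5 - 6))*(48 - 141) = -5*(-11)*(-93) = 55*(-93) = -5115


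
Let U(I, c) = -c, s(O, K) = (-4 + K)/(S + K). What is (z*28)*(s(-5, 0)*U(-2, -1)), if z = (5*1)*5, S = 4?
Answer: -700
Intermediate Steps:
s(O, K) = (-4 + K)/(4 + K)
z = 25 (z = 5*5 = 25)
(z*28)*(s(-5, 0)*U(-2, -1)) = (25*28)*(((-4 + 0)/(4 + 0))*(-1*(-1))) = 700*((-4/4)*1) = 700*(((¼)*(-4))*1) = 700*(-1*1) = 700*(-1) = -700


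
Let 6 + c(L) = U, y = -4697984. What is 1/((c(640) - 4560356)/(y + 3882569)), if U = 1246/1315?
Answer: 1072270725/5996874784 ≈ 0.17880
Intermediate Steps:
U = 1246/1315 (U = 1246*(1/1315) = 1246/1315 ≈ 0.94753)
c(L) = -6644/1315 (c(L) = -6 + 1246/1315 = -6644/1315)
1/((c(640) - 4560356)/(y + 3882569)) = 1/((-6644/1315 - 4560356)/(-4697984 + 3882569)) = 1/(-5996874784/1315/(-815415)) = 1/(-5996874784/1315*(-1/815415)) = 1/(5996874784/1072270725) = 1072270725/5996874784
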